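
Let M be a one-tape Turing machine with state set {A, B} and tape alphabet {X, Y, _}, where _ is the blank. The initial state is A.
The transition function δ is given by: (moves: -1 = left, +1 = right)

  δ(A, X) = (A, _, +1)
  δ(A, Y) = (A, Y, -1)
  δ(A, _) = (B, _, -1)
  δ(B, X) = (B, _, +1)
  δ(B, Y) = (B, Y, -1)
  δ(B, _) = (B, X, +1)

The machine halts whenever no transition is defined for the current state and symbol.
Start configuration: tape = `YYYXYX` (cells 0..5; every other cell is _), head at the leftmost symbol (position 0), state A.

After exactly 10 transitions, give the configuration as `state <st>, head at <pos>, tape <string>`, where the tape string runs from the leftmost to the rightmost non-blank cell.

state B, head at 0, tape X_YYYXYX

A | __[Y]YYXYX   read Y → write Y, move -1, go to A
A | _[_]YYYXYX   read _ → write _, move -1, go to B
B | [_]_YYYXYX   read _ → write X, move +1, go to B
B | X[_]YYYXYX   read _ → write X, move +1, go to B
B | XX[Y]YYXYX   read Y → write Y, move -1, go to B
B | X[X]YYYXYX   read X → write _, move +1, go to B
B | X_[Y]YYXYX   read Y → write Y, move -1, go to B
B | X[_]YYYXYX   read _ → write X, move +1, go to B
B | XX[Y]YYXYX   read Y → write Y, move -1, go to B
B | X[X]YYYXYX   read X → write _, move +1, go to B
B | X_[Y]YYXYX
After 10 steps: state B, head at 0, tape X_YYYXYX.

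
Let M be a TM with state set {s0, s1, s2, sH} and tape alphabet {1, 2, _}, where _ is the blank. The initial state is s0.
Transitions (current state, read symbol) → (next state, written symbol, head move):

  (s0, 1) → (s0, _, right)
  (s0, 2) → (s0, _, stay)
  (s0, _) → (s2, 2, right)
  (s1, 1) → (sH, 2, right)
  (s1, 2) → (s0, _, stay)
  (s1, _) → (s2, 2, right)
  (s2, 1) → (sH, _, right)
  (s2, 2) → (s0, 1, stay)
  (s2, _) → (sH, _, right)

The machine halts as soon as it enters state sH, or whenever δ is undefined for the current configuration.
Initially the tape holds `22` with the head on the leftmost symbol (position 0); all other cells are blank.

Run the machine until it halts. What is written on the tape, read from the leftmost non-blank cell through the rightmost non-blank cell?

2_2

state=s0 head=0 tape=[2]2___   (s0,2)→(s0,_,stay)
state=s0 head=0 tape=[_]2___   (s0,_)→(s2,2,right)
state=s2 head=1 tape=2[2]___   (s2,2)→(s0,1,stay)
state=s0 head=1 tape=2[1]___   (s0,1)→(s0,_,right)
state=s0 head=2 tape=2_[_]__   (s0,_)→(s2,2,right)
state=s2 head=3 tape=2_2[_]_   (s2,_)→(sH,_,right)
state=sH head=4 tape=2_2_[_]
The non-blank tape span at halt is 2_2.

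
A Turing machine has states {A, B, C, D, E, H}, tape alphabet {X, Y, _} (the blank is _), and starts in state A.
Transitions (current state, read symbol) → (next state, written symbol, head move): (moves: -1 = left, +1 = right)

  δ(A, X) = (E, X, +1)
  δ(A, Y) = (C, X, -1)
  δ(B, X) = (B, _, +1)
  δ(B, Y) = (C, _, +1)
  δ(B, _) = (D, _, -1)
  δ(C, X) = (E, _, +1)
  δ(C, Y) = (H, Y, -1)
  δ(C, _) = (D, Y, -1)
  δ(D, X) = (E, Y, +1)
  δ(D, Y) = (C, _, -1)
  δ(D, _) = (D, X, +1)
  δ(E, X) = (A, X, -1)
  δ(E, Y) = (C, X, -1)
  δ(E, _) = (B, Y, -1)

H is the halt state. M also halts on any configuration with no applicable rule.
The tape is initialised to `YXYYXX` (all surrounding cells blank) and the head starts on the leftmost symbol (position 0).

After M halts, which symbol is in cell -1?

state=A head=0 tape=___[Y]XYYXX   (A,Y)→(C,X,-1)
state=C head=-1 tape=__[_]XXYYXX   (C,_)→(D,Y,-1)
state=D head=-2 tape=_[_]YXXYYXX   (D,_)→(D,X,+1)
state=D head=-1 tape=_X[Y]XXYYXX   (D,Y)→(C,_,-1)
state=C head=-2 tape=_[X]_XXYYXX   (C,X)→(E,_,+1)
state=E head=-1 tape=__[_]XXYYXX   (E,_)→(B,Y,-1)
state=B head=-2 tape=_[_]YXXYYXX   (B,_)→(D,_,-1)
state=D head=-3 tape=[_]_YXXYYXX   (D,_)→(D,X,+1)
state=D head=-2 tape=X[_]YXXYYXX   (D,_)→(D,X,+1)
state=D head=-1 tape=XX[Y]XXYYXX   (D,Y)→(C,_,-1)
state=C head=-2 tape=X[X]_XXYYXX   (C,X)→(E,_,+1)
state=E head=-1 tape=X_[_]XXYYXX   (E,_)→(B,Y,-1)
state=B head=-2 tape=X[_]YXXYYXX   (B,_)→(D,_,-1)
state=D head=-3 tape=[X]_YXXYYXX   (D,X)→(E,Y,+1)
state=E head=-2 tape=Y[_]YXXYYXX   (E,_)→(B,Y,-1)
state=B head=-3 tape=[Y]YYXXYYXX   (B,Y)→(C,_,+1)
state=C head=-2 tape=_[Y]YXXYYXX   (C,Y)→(H,Y,-1)
state=H head=-3 tape=[_]YYXXYYXX
Cell -1 holds Y when M halts.

Y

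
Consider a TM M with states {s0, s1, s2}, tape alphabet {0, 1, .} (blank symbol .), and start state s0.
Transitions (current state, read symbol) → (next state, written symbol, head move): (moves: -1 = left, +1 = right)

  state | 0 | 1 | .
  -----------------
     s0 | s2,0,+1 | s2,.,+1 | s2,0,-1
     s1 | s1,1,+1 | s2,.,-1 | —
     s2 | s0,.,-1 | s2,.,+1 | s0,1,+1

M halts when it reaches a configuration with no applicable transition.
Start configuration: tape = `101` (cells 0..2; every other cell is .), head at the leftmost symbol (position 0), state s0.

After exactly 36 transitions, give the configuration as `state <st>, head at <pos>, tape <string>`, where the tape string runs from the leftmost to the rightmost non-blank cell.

s0 | .[1]01.....   read 1 → write ., move +1, go to s2
s2 | ..[0]1.....   read 0 → write ., move -1, go to s0
s0 | .[.].1.....   read . → write 0, move -1, go to s2
s2 | [.]0.1.....   read . → write 1, move +1, go to s0
s0 | 1[0].1.....   read 0 → write 0, move +1, go to s2
s2 | 10[.]1.....   read . → write 1, move +1, go to s0
s0 | 101[1].....   read 1 → write ., move +1, go to s2
s2 | 101.[.]....   read . → write 1, move +1, go to s0
s0 | 101.1[.]...   read . → write 0, move -1, go to s2
s2 | 101.[1]0...   read 1 → write ., move +1, go to s2
s2 | 101..[0]...   read 0 → write ., move -1, go to s0
s0 | 101.[.]....   read . → write 0, move -1, go to s2
s2 | 101[.]0....   read . → write 1, move +1, go to s0
s0 | 1011[0]....   read 0 → write 0, move +1, go to s2
s2 | 10110[.]...   read . → write 1, move +1, go to s0
s0 | 101101[.]..   read . → write 0, move -1, go to s2
s2 | 10110[1]0..   read 1 → write ., move +1, go to s2
s2 | 10110.[0]..   read 0 → write ., move -1, go to s0
s0 | 10110[.]...   read . → write 0, move -1, go to s2
s2 | 1011[0]0...   read 0 → write ., move -1, go to s0
s0 | 101[1].0...   read 1 → write ., move +1, go to s2
s2 | 101.[.]0...   read . → write 1, move +1, go to s0
s0 | 101.1[0]...   read 0 → write 0, move +1, go to s2
s2 | 101.10[.]..   read . → write 1, move +1, go to s0
s0 | 101.101[.].   read . → write 0, move -1, go to s2
s2 | 101.10[1]0.   read 1 → write ., move +1, go to s2
s2 | 101.10.[0].   read 0 → write ., move -1, go to s0
s0 | 101.10[.]..   read . → write 0, move -1, go to s2
s2 | 101.1[0]0..   read 0 → write ., move -1, go to s0
s0 | 101.[1].0..   read 1 → write ., move +1, go to s2
s2 | 101..[.]0..   read . → write 1, move +1, go to s0
s0 | 101..1[0]..   read 0 → write 0, move +1, go to s2
s2 | 101..10[.].   read . → write 1, move +1, go to s0
s0 | 101..101[.]   read . → write 0, move -1, go to s2
s2 | 101..10[1]0   read 1 → write ., move +1, go to s2
s2 | 101..10.[0]   read 0 → write ., move -1, go to s0
s0 | 101..10[.].
After 36 steps: state s0, head at 6, tape 101..10.

state s0, head at 6, tape 101..10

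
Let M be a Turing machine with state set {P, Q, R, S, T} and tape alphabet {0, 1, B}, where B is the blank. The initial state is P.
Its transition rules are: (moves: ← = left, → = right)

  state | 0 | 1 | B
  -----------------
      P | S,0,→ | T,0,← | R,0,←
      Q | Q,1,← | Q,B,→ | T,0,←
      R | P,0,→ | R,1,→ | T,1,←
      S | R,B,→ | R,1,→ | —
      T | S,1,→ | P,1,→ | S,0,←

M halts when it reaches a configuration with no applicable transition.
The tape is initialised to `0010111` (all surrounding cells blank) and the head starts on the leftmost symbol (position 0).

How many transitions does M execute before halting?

14

P | [0]010111BB   read 0 → write 0, move →, go to S
S | 0[0]10111BB   read 0 → write B, move →, go to R
R | 0B[1]0111BB   read 1 → write 1, move →, go to R
R | 0B1[0]111BB   read 0 → write 0, move →, go to P
P | 0B10[1]11BB   read 1 → write 0, move ←, go to T
T | 0B1[0]011BB   read 0 → write 1, move →, go to S
S | 0B11[0]11BB   read 0 → write B, move →, go to R
R | 0B11B[1]1BB   read 1 → write 1, move →, go to R
R | 0B11B1[1]BB   read 1 → write 1, move →, go to R
R | 0B11B11[B]B   read B → write 1, move ←, go to T
T | 0B11B1[1]1B   read 1 → write 1, move →, go to P
P | 0B11B11[1]B   read 1 → write 0, move ←, go to T
T | 0B11B1[1]0B   read 1 → write 1, move →, go to P
P | 0B11B11[0]B   read 0 → write 0, move →, go to S
S | 0B11B110[B]
M halts after 14 transitions.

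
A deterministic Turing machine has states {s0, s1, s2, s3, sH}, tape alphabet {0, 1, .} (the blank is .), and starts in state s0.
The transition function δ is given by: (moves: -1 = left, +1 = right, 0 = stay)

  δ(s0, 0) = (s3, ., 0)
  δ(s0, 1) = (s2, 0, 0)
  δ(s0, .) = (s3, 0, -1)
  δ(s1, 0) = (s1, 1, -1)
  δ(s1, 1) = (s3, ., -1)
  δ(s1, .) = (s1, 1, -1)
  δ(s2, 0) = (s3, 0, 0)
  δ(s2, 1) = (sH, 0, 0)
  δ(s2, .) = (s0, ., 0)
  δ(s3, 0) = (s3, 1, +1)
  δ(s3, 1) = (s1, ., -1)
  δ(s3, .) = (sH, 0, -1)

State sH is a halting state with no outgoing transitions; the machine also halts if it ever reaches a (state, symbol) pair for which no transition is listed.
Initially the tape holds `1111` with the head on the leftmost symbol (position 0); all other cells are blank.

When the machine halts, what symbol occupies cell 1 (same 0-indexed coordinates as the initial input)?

state=s0 head=0 tape=..[1]111   (s0,1)→(s2,0,0)
state=s2 head=0 tape=..[0]111   (s2,0)→(s3,0,0)
state=s3 head=0 tape=..[0]111   (s3,0)→(s3,1,+1)
state=s3 head=1 tape=..1[1]11   (s3,1)→(s1,.,-1)
state=s1 head=0 tape=..[1].11   (s1,1)→(s3,.,-1)
state=s3 head=-1 tape=.[.]..11   (s3,.)→(sH,0,-1)
state=sH head=-2 tape=[.]0..11
Cell 1 holds . when M halts.

.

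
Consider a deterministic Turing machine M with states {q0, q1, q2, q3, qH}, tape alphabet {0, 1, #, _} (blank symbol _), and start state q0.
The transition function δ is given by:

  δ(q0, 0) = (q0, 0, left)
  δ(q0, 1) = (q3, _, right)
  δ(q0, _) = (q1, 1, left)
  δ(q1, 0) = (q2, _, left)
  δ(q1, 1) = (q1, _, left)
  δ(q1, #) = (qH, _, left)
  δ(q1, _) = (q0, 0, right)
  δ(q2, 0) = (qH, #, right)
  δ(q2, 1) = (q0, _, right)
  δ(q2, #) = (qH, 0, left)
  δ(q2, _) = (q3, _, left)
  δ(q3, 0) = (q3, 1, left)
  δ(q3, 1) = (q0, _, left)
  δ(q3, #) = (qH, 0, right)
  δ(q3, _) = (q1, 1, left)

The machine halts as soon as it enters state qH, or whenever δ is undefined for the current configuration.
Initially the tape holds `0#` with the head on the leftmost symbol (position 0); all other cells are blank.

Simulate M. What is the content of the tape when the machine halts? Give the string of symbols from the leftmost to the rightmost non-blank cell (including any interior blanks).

0#_1_1#

state=q0 head=0 tape=_____[0]#   (q0,0)→(q0,0,left)
state=q0 head=-1 tape=____[_]0#   (q0,_)→(q1,1,left)
state=q1 head=-2 tape=___[_]10#   (q1,_)→(q0,0,right)
state=q0 head=-1 tape=___0[1]0#   (q0,1)→(q3,_,right)
state=q3 head=0 tape=___0_[0]#   (q3,0)→(q3,1,left)
state=q3 head=-1 tape=___0[_]1#   (q3,_)→(q1,1,left)
state=q1 head=-2 tape=___[0]11#   (q1,0)→(q2,_,left)
state=q2 head=-3 tape=__[_]_11#   (q2,_)→(q3,_,left)
state=q3 head=-4 tape=_[_]__11#   (q3,_)→(q1,1,left)
state=q1 head=-5 tape=[_]1__11#   (q1,_)→(q0,0,right)
state=q0 head=-4 tape=0[1]__11#   (q0,1)→(q3,_,right)
state=q3 head=-3 tape=0_[_]_11#   (q3,_)→(q1,1,left)
state=q1 head=-4 tape=0[_]1_11#   (q1,_)→(q0,0,right)
state=q0 head=-3 tape=00[1]_11#   (q0,1)→(q3,_,right)
state=q3 head=-2 tape=00_[_]11#   (q3,_)→(q1,1,left)
state=q1 head=-3 tape=00[_]111#   (q1,_)→(q0,0,right)
state=q0 head=-2 tape=000[1]11#   (q0,1)→(q3,_,right)
state=q3 head=-1 tape=000_[1]1#   (q3,1)→(q0,_,left)
state=q0 head=-2 tape=000[_]_1#   (q0,_)→(q1,1,left)
state=q1 head=-3 tape=00[0]1_1#   (q1,0)→(q2,_,left)
state=q2 head=-4 tape=0[0]_1_1#   (q2,0)→(qH,#,right)
state=qH head=-3 tape=0#[_]1_1#
The non-blank tape span at halt is 0#_1_1#.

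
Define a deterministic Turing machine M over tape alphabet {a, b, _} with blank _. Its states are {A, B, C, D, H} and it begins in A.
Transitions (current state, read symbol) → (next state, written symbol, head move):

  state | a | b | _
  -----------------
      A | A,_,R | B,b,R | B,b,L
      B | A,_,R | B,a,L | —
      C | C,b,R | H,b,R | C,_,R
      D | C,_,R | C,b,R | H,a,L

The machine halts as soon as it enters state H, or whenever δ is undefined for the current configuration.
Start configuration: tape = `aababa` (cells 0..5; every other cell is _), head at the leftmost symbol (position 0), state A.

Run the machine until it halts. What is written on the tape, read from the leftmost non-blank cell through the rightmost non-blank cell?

b_b_b

state=A head=0 tape=[a]ababa_   (A,a)→(A,_,R)
state=A head=1 tape=_[a]baba_   (A,a)→(A,_,R)
state=A head=2 tape=__[b]aba_   (A,b)→(B,b,R)
state=B head=3 tape=__b[a]ba_   (B,a)→(A,_,R)
state=A head=4 tape=__b_[b]a_   (A,b)→(B,b,R)
state=B head=5 tape=__b_b[a]_   (B,a)→(A,_,R)
state=A head=6 tape=__b_b_[_]   (A,_)→(B,b,L)
state=B head=5 tape=__b_b[_]b
The non-blank tape span at halt is b_b_b.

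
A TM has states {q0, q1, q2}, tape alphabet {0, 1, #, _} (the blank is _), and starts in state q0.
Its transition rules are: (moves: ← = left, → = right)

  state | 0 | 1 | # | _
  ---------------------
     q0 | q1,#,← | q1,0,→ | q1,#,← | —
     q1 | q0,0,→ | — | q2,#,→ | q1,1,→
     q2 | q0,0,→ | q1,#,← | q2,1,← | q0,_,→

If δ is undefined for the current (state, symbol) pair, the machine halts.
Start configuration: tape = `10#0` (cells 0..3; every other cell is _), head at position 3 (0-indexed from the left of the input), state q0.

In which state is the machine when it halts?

q1

q0 | 10#[0]   read 0 → write #, move ←, go to q1
q1 | 10[#]#   read # → write #, move →, go to q2
q2 | 10#[#]   read # → write 1, move ←, go to q2
q2 | 10[#]1   read # → write 1, move ←, go to q2
q2 | 1[0]11   read 0 → write 0, move →, go to q0
q0 | 10[1]1   read 1 → write 0, move →, go to q1
q1 | 100[1]
No transition is defined for (q1, 1); M halts in state q1.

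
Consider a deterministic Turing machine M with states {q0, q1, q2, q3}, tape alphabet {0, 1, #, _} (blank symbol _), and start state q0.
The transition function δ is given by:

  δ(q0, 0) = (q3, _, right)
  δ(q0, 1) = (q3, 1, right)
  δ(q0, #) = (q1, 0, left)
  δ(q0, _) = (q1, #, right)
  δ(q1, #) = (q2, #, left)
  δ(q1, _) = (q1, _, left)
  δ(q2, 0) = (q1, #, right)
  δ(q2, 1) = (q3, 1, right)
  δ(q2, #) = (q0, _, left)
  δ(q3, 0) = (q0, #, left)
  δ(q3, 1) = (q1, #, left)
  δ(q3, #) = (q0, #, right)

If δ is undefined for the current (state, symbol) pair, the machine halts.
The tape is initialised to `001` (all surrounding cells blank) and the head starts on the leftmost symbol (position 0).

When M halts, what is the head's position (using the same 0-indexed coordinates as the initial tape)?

-2

q0 | __[0]01   read 0 → write _, move right, go to q3
q3 | ___[0]1   read 0 → write #, move left, go to q0
q0 | __[_]#1   read _ → write #, move right, go to q1
q1 | __#[#]1   read # → write #, move left, go to q2
q2 | __[#]#1   read # → write _, move left, go to q0
q0 | _[_]_#1   read _ → write #, move right, go to q1
q1 | _#[_]#1   read _ → write _, move left, go to q1
q1 | _[#]_#1   read # → write #, move left, go to q2
q2 | [_]#_#1
At halt the head is at cell -2.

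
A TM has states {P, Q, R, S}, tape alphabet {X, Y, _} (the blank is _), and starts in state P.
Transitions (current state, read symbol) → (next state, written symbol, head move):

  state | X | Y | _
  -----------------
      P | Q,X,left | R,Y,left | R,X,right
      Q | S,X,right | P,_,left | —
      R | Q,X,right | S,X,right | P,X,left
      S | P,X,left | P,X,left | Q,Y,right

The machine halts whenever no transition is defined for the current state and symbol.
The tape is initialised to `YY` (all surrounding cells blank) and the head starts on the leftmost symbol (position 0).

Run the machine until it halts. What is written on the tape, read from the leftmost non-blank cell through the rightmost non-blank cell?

state=P head=0 tape=___[Y]Y   (P,Y)→(R,Y,left)
state=R head=-1 tape=__[_]YY   (R,_)→(P,X,left)
state=P head=-2 tape=_[_]XYY   (P,_)→(R,X,right)
state=R head=-1 tape=_X[X]YY   (R,X)→(Q,X,right)
state=Q head=0 tape=_XX[Y]Y   (Q,Y)→(P,_,left)
state=P head=-1 tape=_X[X]_Y   (P,X)→(Q,X,left)
state=Q head=-2 tape=_[X]X_Y   (Q,X)→(S,X,right)
state=S head=-1 tape=_X[X]_Y   (S,X)→(P,X,left)
state=P head=-2 tape=_[X]X_Y   (P,X)→(Q,X,left)
state=Q head=-3 tape=[_]XX_Y
The non-blank tape span at halt is XX_Y.

XX_Y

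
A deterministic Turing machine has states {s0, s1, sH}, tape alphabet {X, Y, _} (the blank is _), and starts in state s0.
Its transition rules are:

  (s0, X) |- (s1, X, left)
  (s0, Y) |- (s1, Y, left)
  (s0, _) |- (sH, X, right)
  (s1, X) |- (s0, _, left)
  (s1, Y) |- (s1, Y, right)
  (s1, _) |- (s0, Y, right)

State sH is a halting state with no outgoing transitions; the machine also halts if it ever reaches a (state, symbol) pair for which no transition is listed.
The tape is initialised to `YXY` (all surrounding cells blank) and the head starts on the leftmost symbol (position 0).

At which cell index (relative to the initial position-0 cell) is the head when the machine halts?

5

state=s0 head=0 tape=_[Y]XY___   (s0,Y)→(s1,Y,left)
state=s1 head=-1 tape=[_]YXY___   (s1,_)→(s0,Y,right)
state=s0 head=0 tape=Y[Y]XY___   (s0,Y)→(s1,Y,left)
state=s1 head=-1 tape=[Y]YXY___   (s1,Y)→(s1,Y,right)
state=s1 head=0 tape=Y[Y]XY___   (s1,Y)→(s1,Y,right)
state=s1 head=1 tape=YY[X]Y___   (s1,X)→(s0,_,left)
state=s0 head=0 tape=Y[Y]_Y___   (s0,Y)→(s1,Y,left)
state=s1 head=-1 tape=[Y]Y_Y___   (s1,Y)→(s1,Y,right)
state=s1 head=0 tape=Y[Y]_Y___   (s1,Y)→(s1,Y,right)
state=s1 head=1 tape=YY[_]Y___   (s1,_)→(s0,Y,right)
state=s0 head=2 tape=YYY[Y]___   (s0,Y)→(s1,Y,left)
state=s1 head=1 tape=YY[Y]Y___   (s1,Y)→(s1,Y,right)
state=s1 head=2 tape=YYY[Y]___   (s1,Y)→(s1,Y,right)
state=s1 head=3 tape=YYYY[_]__   (s1,_)→(s0,Y,right)
state=s0 head=4 tape=YYYYY[_]_   (s0,_)→(sH,X,right)
state=sH head=5 tape=YYYYYX[_]
At halt the head is at cell 5.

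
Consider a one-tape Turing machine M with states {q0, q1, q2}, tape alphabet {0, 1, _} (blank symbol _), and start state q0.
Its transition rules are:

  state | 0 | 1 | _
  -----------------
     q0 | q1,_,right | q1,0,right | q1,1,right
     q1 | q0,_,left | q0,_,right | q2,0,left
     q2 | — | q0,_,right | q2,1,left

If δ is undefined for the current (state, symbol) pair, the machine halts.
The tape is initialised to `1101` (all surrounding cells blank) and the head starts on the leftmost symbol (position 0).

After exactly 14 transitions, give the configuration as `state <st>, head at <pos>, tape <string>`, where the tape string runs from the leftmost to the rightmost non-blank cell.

q0 | [1]101___   read 1 → write 0, move right, go to q1
q1 | 0[1]01___   read 1 → write _, move right, go to q0
q0 | 0_[0]1___   read 0 → write _, move right, go to q1
q1 | 0__[1]___   read 1 → write _, move right, go to q0
q0 | 0___[_]__   read _ → write 1, move right, go to q1
q1 | 0___1[_]_   read _ → write 0, move left, go to q2
q2 | 0___[1]0_   read 1 → write _, move right, go to q0
q0 | 0____[0]_   read 0 → write _, move right, go to q1
q1 | 0_____[_]   read _ → write 0, move left, go to q2
q2 | 0____[_]0   read _ → write 1, move left, go to q2
q2 | 0___[_]10   read _ → write 1, move left, go to q2
q2 | 0__[_]110   read _ → write 1, move left, go to q2
q2 | 0_[_]1110   read _ → write 1, move left, go to q2
q2 | 0[_]11110   read _ → write 1, move left, go to q2
q2 | [0]111110
After 14 steps: state q2, head at 0, tape 0111110.

state q2, head at 0, tape 0111110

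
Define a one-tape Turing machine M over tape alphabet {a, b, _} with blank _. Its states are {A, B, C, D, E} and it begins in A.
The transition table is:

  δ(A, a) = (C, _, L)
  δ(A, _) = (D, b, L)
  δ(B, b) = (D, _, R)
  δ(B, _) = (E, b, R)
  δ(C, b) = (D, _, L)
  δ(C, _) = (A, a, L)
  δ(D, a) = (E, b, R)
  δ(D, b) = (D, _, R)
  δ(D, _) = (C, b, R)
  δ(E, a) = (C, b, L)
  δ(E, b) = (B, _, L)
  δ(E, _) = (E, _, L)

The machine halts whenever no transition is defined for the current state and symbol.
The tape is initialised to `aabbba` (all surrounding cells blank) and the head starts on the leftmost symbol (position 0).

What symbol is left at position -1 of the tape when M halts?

a

A | ___[a]abbba   read a → write _, move L, go to C
C | __[_]_abbba   read _ → write a, move L, go to A
A | _[_]a_abbba   read _ → write b, move L, go to D
D | [_]ba_abbba   read _ → write b, move R, go to C
C | b[b]a_abbba   read b → write _, move L, go to D
D | [b]_a_abbba   read b → write _, move R, go to D
D | _[_]a_abbba   read _ → write b, move R, go to C
C | _b[a]_abbba
Cell -1 holds a when M halts.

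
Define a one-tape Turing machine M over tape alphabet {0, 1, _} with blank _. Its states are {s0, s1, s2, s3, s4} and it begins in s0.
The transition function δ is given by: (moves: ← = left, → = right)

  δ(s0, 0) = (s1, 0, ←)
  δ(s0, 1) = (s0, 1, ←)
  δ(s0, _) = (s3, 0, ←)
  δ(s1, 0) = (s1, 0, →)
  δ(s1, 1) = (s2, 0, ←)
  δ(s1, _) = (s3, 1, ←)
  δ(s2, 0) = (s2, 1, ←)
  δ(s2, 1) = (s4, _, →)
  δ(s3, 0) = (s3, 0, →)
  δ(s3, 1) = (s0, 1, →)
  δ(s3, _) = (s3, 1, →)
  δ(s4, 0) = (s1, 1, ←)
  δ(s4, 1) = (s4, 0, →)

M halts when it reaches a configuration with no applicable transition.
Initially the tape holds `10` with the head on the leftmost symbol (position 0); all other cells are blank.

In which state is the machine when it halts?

s0 | __[1]0   read 1 → write 1, move ←, go to s0
s0 | _[_]10   read _ → write 0, move ←, go to s3
s3 | [_]010   read _ → write 1, move →, go to s3
s3 | 1[0]10   read 0 → write 0, move →, go to s3
s3 | 10[1]0   read 1 → write 1, move →, go to s0
s0 | 101[0]   read 0 → write 0, move ←, go to s1
s1 | 10[1]0   read 1 → write 0, move ←, go to s2
s2 | 1[0]00   read 0 → write 1, move ←, go to s2
s2 | [1]100   read 1 → write _, move →, go to s4
s4 | _[1]00   read 1 → write 0, move →, go to s4
s4 | _0[0]0   read 0 → write 1, move ←, go to s1
s1 | _[0]10   read 0 → write 0, move →, go to s1
s1 | _0[1]0   read 1 → write 0, move ←, go to s2
s2 | _[0]00   read 0 → write 1, move ←, go to s2
s2 | [_]100
No transition is defined for (s2, _); M halts in state s2.

s2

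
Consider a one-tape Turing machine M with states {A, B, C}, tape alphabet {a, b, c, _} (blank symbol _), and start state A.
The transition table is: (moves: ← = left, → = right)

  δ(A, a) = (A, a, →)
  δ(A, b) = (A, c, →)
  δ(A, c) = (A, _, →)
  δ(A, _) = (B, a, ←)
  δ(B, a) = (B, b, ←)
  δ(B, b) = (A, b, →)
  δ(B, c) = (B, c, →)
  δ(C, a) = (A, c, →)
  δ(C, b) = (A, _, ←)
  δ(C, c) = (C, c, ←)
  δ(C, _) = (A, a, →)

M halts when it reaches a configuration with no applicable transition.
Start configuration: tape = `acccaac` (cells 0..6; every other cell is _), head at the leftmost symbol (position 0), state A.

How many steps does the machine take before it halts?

state=A head=0 tape=[a]cccaac_   (A,a)→(A,a,→)
state=A head=1 tape=a[c]ccaac_   (A,c)→(A,_,→)
state=A head=2 tape=a_[c]caac_   (A,c)→(A,_,→)
state=A head=3 tape=a__[c]aac_   (A,c)→(A,_,→)
state=A head=4 tape=a___[a]ac_   (A,a)→(A,a,→)
state=A head=5 tape=a___a[a]c_   (A,a)→(A,a,→)
state=A head=6 tape=a___aa[c]_   (A,c)→(A,_,→)
state=A head=7 tape=a___aa_[_]   (A,_)→(B,a,←)
state=B head=6 tape=a___aa[_]a
M halts after 8 transitions.

8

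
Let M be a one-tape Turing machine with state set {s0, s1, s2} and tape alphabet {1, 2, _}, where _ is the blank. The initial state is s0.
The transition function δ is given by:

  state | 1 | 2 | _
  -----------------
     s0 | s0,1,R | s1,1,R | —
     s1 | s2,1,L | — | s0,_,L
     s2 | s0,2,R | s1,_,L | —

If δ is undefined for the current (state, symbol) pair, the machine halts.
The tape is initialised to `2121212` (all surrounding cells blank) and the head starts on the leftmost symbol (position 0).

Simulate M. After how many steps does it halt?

15

state=s0 head=0 tape=[2]121212_   (s0,2)→(s1,1,R)
state=s1 head=1 tape=1[1]21212_   (s1,1)→(s2,1,L)
state=s2 head=0 tape=[1]121212_   (s2,1)→(s0,2,R)
state=s0 head=1 tape=2[1]21212_   (s0,1)→(s0,1,R)
state=s0 head=2 tape=21[2]1212_   (s0,2)→(s1,1,R)
state=s1 head=3 tape=211[1]212_   (s1,1)→(s2,1,L)
state=s2 head=2 tape=21[1]1212_   (s2,1)→(s0,2,R)
state=s0 head=3 tape=212[1]212_   (s0,1)→(s0,1,R)
state=s0 head=4 tape=2121[2]12_   (s0,2)→(s1,1,R)
state=s1 head=5 tape=21211[1]2_   (s1,1)→(s2,1,L)
state=s2 head=4 tape=2121[1]12_   (s2,1)→(s0,2,R)
state=s0 head=5 tape=21212[1]2_   (s0,1)→(s0,1,R)
state=s0 head=6 tape=212121[2]_   (s0,2)→(s1,1,R)
state=s1 head=7 tape=2121211[_]   (s1,_)→(s0,_,L)
state=s0 head=6 tape=212121[1]_   (s0,1)→(s0,1,R)
state=s0 head=7 tape=2121211[_]
M halts after 15 transitions.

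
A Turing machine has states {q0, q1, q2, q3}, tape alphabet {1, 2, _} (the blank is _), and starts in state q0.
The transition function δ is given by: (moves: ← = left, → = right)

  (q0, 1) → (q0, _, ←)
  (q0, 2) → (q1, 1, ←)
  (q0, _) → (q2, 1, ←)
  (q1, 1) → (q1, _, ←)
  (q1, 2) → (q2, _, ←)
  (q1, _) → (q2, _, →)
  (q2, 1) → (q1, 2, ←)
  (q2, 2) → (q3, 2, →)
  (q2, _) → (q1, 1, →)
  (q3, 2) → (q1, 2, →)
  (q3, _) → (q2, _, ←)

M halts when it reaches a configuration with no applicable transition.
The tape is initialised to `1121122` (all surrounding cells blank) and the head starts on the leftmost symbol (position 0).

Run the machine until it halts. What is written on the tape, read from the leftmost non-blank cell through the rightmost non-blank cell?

1_1_21122

q0 | ___[1]121122   read 1 → write _, move ←, go to q0
q0 | __[_]_121122   read _ → write 1, move ←, go to q2
q2 | _[_]1_121122   read _ → write 1, move →, go to q1
q1 | _1[1]_121122   read 1 → write _, move ←, go to q1
q1 | _[1]__121122   read 1 → write _, move ←, go to q1
q1 | [_]___121122   read _ → write _, move →, go to q2
q2 | _[_]__121122   read _ → write 1, move →, go to q1
q1 | _1[_]_121122   read _ → write _, move →, go to q2
q2 | _1_[_]121122   read _ → write 1, move →, go to q1
q1 | _1_1[1]21122   read 1 → write _, move ←, go to q1
q1 | _1_[1]_21122   read 1 → write _, move ←, go to q1
q1 | _1[_]__21122   read _ → write _, move →, go to q2
q2 | _1_[_]_21122   read _ → write 1, move →, go to q1
q1 | _1_1[_]21122   read _ → write _, move →, go to q2
q2 | _1_1_[2]1122   read 2 → write 2, move →, go to q3
q3 | _1_1_2[1]122
The non-blank tape span at halt is 1_1_21122.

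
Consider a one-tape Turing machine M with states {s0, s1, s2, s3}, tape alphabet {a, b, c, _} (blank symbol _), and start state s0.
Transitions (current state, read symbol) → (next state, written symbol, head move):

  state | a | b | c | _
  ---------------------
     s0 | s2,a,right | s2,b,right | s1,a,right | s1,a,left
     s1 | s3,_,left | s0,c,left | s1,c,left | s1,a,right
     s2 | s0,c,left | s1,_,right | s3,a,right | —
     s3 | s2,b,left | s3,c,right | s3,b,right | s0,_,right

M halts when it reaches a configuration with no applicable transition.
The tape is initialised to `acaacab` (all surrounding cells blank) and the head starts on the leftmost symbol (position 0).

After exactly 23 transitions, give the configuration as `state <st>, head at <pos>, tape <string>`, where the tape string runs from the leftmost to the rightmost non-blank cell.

state s2, head at -3, tape b_cb_cacb

state=s0 head=0 tape=___[a]caacab   (s0,a)→(s2,a,right)
state=s2 head=1 tape=___a[c]aacab   (s2,c)→(s3,a,right)
state=s3 head=2 tape=___aa[a]acab   (s3,a)→(s2,b,left)
state=s2 head=1 tape=___a[a]bacab   (s2,a)→(s0,c,left)
state=s0 head=0 tape=___[a]cbacab   (s0,a)→(s2,a,right)
state=s2 head=1 tape=___a[c]bacab   (s2,c)→(s3,a,right)
state=s3 head=2 tape=___aa[b]acab   (s3,b)→(s3,c,right)
state=s3 head=3 tape=___aac[a]cab   (s3,a)→(s2,b,left)
state=s2 head=2 tape=___aa[c]bcab   (s2,c)→(s3,a,right)
state=s3 head=3 tape=___aaa[b]cab   (s3,b)→(s3,c,right)
state=s3 head=4 tape=___aaac[c]ab   (s3,c)→(s3,b,right)
state=s3 head=5 tape=___aaacb[a]b   (s3,a)→(s2,b,left)
state=s2 head=4 tape=___aaac[b]bb   (s2,b)→(s1,_,right)
state=s1 head=5 tape=___aaac_[b]b   (s1,b)→(s0,c,left)
state=s0 head=4 tape=___aaac[_]cb   (s0,_)→(s1,a,left)
state=s1 head=3 tape=___aaa[c]acb   (s1,c)→(s1,c,left)
state=s1 head=2 tape=___aa[a]cacb   (s1,a)→(s3,_,left)
state=s3 head=1 tape=___a[a]_cacb   (s3,a)→(s2,b,left)
state=s2 head=0 tape=___[a]b_cacb   (s2,a)→(s0,c,left)
state=s0 head=-1 tape=__[_]cb_cacb   (s0,_)→(s1,a,left)
state=s1 head=-2 tape=_[_]acb_cacb   (s1,_)→(s1,a,right)
state=s1 head=-1 tape=_a[a]cb_cacb   (s1,a)→(s3,_,left)
state=s3 head=-2 tape=_[a]_cb_cacb   (s3,a)→(s2,b,left)
state=s2 head=-3 tape=[_]b_cb_cacb
After 23 steps: state s2, head at -3, tape b_cb_cacb.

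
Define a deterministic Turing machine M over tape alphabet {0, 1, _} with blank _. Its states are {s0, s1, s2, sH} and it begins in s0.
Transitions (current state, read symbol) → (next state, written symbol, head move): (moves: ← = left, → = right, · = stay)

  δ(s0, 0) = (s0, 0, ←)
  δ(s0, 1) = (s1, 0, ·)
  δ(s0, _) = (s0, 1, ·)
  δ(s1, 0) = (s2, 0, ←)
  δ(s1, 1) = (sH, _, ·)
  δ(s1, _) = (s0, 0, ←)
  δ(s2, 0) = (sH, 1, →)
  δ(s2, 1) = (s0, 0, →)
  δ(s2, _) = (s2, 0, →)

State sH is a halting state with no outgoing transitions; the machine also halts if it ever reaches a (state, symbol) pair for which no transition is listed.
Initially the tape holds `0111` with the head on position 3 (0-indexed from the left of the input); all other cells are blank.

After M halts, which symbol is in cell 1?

state=s0 head=3 tape=011[1]   (s0,1)→(s1,0,·)
state=s1 head=3 tape=011[0]   (s1,0)→(s2,0,←)
state=s2 head=2 tape=01[1]0   (s2,1)→(s0,0,→)
state=s0 head=3 tape=010[0]   (s0,0)→(s0,0,←)
state=s0 head=2 tape=01[0]0   (s0,0)→(s0,0,←)
state=s0 head=1 tape=0[1]00   (s0,1)→(s1,0,·)
state=s1 head=1 tape=0[0]00   (s1,0)→(s2,0,←)
state=s2 head=0 tape=[0]000   (s2,0)→(sH,1,→)
state=sH head=1 tape=1[0]00
Cell 1 holds 0 when M halts.

0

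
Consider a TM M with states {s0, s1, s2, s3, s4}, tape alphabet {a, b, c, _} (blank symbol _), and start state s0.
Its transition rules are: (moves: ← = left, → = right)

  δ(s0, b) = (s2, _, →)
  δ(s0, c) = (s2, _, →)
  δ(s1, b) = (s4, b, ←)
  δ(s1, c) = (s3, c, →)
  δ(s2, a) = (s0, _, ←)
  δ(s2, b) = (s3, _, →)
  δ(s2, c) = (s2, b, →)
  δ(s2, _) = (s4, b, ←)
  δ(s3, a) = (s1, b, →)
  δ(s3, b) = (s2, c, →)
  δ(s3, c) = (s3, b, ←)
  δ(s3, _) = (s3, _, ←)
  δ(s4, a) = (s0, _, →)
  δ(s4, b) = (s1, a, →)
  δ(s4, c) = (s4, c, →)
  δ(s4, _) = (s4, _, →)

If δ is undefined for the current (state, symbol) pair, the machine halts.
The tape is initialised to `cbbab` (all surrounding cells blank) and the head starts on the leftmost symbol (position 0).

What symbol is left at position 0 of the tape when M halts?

state=s0 head=0 tape=[c]bbab__   (s0,c)→(s2,_,→)
state=s2 head=1 tape=_[b]bab__   (s2,b)→(s3,_,→)
state=s3 head=2 tape=__[b]ab__   (s3,b)→(s2,c,→)
state=s2 head=3 tape=__c[a]b__   (s2,a)→(s0,_,←)
state=s0 head=2 tape=__[c]_b__   (s0,c)→(s2,_,→)
state=s2 head=3 tape=___[_]b__   (s2,_)→(s4,b,←)
state=s4 head=2 tape=__[_]bb__   (s4,_)→(s4,_,→)
state=s4 head=3 tape=___[b]b__   (s4,b)→(s1,a,→)
state=s1 head=4 tape=___a[b]__   (s1,b)→(s4,b,←)
state=s4 head=3 tape=___[a]b__   (s4,a)→(s0,_,→)
state=s0 head=4 tape=____[b]__   (s0,b)→(s2,_,→)
state=s2 head=5 tape=_____[_]_   (s2,_)→(s4,b,←)
state=s4 head=4 tape=____[_]b_   (s4,_)→(s4,_,→)
state=s4 head=5 tape=_____[b]_   (s4,b)→(s1,a,→)
state=s1 head=6 tape=_____a[_]
Cell 0 holds _ when M halts.

_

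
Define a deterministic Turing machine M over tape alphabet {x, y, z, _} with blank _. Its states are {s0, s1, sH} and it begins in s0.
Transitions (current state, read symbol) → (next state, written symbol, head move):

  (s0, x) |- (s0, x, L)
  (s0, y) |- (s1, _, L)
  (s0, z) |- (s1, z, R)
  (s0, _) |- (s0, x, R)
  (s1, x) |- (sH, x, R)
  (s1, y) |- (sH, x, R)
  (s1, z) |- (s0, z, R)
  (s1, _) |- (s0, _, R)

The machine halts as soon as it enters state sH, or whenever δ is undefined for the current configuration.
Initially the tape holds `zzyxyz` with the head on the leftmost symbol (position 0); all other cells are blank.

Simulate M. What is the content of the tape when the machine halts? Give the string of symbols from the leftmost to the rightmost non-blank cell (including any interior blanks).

s0 | [z]zyxyz   read z → write z, move R, go to s1
s1 | z[z]yxyz   read z → write z, move R, go to s0
s0 | zz[y]xyz   read y → write _, move L, go to s1
s1 | z[z]_xyz   read z → write z, move R, go to s0
s0 | zz[_]xyz   read _ → write x, move R, go to s0
s0 | zzx[x]yz   read x → write x, move L, go to s0
s0 | zz[x]xyz   read x → write x, move L, go to s0
s0 | z[z]xxyz   read z → write z, move R, go to s1
s1 | zz[x]xyz   read x → write x, move R, go to sH
sH | zzx[x]yz
The non-blank tape span at halt is zzxxyz.

zzxxyz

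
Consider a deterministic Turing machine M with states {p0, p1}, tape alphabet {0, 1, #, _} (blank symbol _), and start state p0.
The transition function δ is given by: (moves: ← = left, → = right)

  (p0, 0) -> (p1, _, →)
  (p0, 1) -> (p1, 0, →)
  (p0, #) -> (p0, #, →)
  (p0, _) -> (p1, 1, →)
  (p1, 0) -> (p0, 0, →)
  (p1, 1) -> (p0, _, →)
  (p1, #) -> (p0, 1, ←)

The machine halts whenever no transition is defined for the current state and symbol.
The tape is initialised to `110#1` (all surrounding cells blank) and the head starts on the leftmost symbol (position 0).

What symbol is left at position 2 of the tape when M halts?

1

state=p0 head=0 tape=[1]10#1_   (p0,1)→(p1,0,→)
state=p1 head=1 tape=0[1]0#1_   (p1,1)→(p0,_,→)
state=p0 head=2 tape=0_[0]#1_   (p0,0)→(p1,_,→)
state=p1 head=3 tape=0__[#]1_   (p1,#)→(p0,1,←)
state=p0 head=2 tape=0_[_]11_   (p0,_)→(p1,1,→)
state=p1 head=3 tape=0_1[1]1_   (p1,1)→(p0,_,→)
state=p0 head=4 tape=0_1_[1]_   (p0,1)→(p1,0,→)
state=p1 head=5 tape=0_1_0[_]
Cell 2 holds 1 when M halts.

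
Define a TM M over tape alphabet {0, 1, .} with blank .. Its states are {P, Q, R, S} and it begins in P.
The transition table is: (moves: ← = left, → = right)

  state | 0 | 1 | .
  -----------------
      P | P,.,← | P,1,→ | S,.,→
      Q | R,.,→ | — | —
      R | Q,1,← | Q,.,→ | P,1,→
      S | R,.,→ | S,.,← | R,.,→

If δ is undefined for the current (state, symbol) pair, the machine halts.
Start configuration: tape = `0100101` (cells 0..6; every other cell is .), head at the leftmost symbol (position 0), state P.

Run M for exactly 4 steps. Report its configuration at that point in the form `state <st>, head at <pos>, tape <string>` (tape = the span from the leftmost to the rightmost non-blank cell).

state Q, head at 2, tape 00101

P | .[0]100101   read 0 → write ., move ←, go to P
P | [.].100101   read . → write ., move →, go to S
S | .[.]100101   read . → write ., move →, go to R
R | ..[1]00101   read 1 → write ., move →, go to Q
Q | ...[0]0101
After 4 steps: state Q, head at 2, tape 00101.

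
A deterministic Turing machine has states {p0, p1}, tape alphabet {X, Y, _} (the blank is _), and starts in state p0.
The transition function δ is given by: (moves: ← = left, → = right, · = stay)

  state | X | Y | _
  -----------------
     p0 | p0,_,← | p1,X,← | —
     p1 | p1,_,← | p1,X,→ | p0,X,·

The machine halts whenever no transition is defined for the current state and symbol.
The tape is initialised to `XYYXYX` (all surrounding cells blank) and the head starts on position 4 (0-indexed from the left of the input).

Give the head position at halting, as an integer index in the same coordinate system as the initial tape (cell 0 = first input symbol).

-2

p0 | __XYYX[Y]X   read Y → write X, move ←, go to p1
p1 | __XYY[X]XX   read X → write _, move ←, go to p1
p1 | __XY[Y]_XX   read Y → write X, move →, go to p1
p1 | __XYX[_]XX   read _ → write X, move ·, go to p0
p0 | __XYX[X]XX   read X → write _, move ←, go to p0
p0 | __XY[X]_XX   read X → write _, move ←, go to p0
p0 | __X[Y]__XX   read Y → write X, move ←, go to p1
p1 | __[X]X__XX   read X → write _, move ←, go to p1
p1 | _[_]_X__XX   read _ → write X, move ·, go to p0
p0 | _[X]_X__XX   read X → write _, move ←, go to p0
p0 | [_]__X__XX
At halt the head is at cell -2.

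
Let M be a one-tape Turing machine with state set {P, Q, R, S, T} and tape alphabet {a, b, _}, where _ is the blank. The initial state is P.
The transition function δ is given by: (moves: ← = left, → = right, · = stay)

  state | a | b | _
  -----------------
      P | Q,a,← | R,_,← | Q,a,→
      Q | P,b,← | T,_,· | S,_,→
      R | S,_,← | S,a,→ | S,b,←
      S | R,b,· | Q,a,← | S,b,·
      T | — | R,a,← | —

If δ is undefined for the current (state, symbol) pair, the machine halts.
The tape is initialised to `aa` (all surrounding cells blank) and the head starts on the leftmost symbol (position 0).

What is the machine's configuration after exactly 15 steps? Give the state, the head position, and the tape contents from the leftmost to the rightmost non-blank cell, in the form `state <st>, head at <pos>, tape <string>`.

state P, head at -1, tape baa

P | _[a]a_   read a → write a, move ←, go to Q
Q | [_]aa_   read _ → write _, move →, go to S
S | _[a]a_   read a → write b, move ·, go to R
R | _[b]a_   read b → write a, move →, go to S
S | _a[a]_   read a → write b, move ·, go to R
R | _a[b]_   read b → write a, move →, go to S
S | _aa[_]   read _ → write b, move ·, go to S
S | _aa[b]   read b → write a, move ←, go to Q
Q | _a[a]a   read a → write b, move ←, go to P
P | _[a]ba   read a → write a, move ←, go to Q
Q | [_]aba   read _ → write _, move →, go to S
S | _[a]ba   read a → write b, move ·, go to R
R | _[b]ba   read b → write a, move →, go to S
S | _a[b]a   read b → write a, move ←, go to Q
Q | _[a]aa   read a → write b, move ←, go to P
P | [_]baa
After 15 steps: state P, head at -1, tape baa.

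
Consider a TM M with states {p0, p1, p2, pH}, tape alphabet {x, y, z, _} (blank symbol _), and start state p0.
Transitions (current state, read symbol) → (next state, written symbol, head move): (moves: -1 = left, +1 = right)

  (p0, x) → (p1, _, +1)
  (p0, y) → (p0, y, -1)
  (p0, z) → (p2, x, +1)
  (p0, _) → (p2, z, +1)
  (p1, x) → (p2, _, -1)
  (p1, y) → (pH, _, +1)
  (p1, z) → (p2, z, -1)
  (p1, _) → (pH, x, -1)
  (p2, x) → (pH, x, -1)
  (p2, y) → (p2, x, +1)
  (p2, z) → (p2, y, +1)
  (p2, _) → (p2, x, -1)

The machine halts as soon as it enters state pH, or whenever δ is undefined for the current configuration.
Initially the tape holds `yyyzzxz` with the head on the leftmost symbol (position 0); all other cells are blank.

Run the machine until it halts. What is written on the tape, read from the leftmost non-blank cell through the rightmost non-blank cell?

p0 | _[y]yyzzxz   read y → write y, move -1, go to p0
p0 | [_]yyyzzxz   read _ → write z, move +1, go to p2
p2 | z[y]yyzzxz   read y → write x, move +1, go to p2
p2 | zx[y]yzzxz   read y → write x, move +1, go to p2
p2 | zxx[y]zzxz   read y → write x, move +1, go to p2
p2 | zxxx[z]zxz   read z → write y, move +1, go to p2
p2 | zxxxy[z]xz   read z → write y, move +1, go to p2
p2 | zxxxyy[x]z   read x → write x, move -1, go to pH
pH | zxxxy[y]xz
The non-blank tape span at halt is zxxxyyxz.

zxxxyyxz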